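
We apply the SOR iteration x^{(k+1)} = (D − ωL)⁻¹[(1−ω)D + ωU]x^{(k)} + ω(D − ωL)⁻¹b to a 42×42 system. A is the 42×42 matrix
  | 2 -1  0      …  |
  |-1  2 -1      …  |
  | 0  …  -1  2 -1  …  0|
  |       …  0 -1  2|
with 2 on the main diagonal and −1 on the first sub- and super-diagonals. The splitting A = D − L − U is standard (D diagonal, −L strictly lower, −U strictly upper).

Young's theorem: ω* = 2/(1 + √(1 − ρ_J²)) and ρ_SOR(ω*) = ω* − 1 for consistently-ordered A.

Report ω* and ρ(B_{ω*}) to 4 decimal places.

With n=42, ρ(Jacobi) = cos(π/43) = 0.9973.
√(1 − cos²(π/43)) = sin(π/43) ≈ 0.07300.
Then 2/(1+√(1−ρ_J²)) = 2/(1+0.07300); ω* = 2/1.07300 = 1.8639.
[ρ_SOR] ω* − 1 = 0.8639.

ω* = 1.8639, ρ_SOR = 0.8639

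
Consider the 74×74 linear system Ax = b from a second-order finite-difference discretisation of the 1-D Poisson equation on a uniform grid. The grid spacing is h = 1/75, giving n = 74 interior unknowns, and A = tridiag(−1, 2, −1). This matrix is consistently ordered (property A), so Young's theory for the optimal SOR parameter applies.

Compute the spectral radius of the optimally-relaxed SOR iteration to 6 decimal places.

ρ_SOR = 0.919615

spectrum of D⁻¹(L+U) = {cos(kπ/75) : 1≤k≤74}; ρ_J = cos(π/75) = 0.999123.
1 − cos²(π/75) = sin²(π/75) ⇒ √(1−ρ_J²) = sin(π/75) = 0.0418757.
ω* = 2/(1+0.0418757) = 1.919615
ρ_SOR = ω* − 1 ≈ 0.919615.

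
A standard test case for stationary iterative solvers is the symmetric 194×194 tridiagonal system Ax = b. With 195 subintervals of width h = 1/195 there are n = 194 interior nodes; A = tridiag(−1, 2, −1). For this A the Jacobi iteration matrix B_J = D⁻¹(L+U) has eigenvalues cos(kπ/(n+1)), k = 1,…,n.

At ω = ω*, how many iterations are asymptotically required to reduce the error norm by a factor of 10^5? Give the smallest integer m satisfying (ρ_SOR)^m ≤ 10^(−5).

B_J for the 194×194 system has eigenvalues cos(kπ/195); ρ_J = cos(π/195) = 0.9998702.
√(1−ρ_J²) simplifies to sin(π/195) = 0.0161100.
[ω*] 2 ÷ (1 + 0.0161100) = 2 ÷ 1.0161100 = 1.9682908.
ρ(B_{ω*}) = ω*−1 = 0.9682908
(0.9682908)^m ≤ 10^{−5}  ⇒  m·ln(0.9682908) ≤ −5·ln10  ⇒  m ≥ 357.290  ⇒  m = 358

m = 358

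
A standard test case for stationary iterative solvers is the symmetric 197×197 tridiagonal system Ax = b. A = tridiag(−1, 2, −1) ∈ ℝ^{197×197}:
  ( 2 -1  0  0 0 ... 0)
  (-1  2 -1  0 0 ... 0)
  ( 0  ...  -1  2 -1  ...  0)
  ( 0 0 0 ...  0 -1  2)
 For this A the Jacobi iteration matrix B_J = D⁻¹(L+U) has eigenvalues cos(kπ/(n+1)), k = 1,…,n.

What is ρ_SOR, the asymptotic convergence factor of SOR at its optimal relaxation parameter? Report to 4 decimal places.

B_J for the 197×197 system has eigenvalues cos(kπ/198); ρ_J = cos(π/198) = 0.9999.
√(1−ρ_J²) simplifies to sin(π/198) = 0.01587.
ω* = 2/(1+0.01587) = 1.9688
At ω = 1.9688 every |λ(B_ω)| = ω−1, so ρ_SOR = 0.9688.

ρ_SOR = 0.9688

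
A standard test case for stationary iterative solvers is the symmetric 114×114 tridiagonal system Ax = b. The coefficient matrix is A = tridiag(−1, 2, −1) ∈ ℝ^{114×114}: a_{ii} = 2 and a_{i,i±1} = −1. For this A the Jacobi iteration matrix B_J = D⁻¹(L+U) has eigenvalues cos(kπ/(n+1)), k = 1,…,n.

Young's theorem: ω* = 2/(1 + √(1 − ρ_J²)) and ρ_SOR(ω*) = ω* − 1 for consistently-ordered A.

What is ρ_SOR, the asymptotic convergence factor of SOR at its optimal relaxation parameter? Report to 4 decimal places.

ρ_SOR = 0.9468

n=114: λ(B_J) = 1 − λ(A)/2 = cos(kπ/115); k=1 gives ρ_J = 0.9996.
√(1−ρ_J²) = |sin(π/115)| = 0.02731
ω* = 2/(1+0.02731) = 1.9468
[ρ_SOR] ω* − 1 = 0.9468.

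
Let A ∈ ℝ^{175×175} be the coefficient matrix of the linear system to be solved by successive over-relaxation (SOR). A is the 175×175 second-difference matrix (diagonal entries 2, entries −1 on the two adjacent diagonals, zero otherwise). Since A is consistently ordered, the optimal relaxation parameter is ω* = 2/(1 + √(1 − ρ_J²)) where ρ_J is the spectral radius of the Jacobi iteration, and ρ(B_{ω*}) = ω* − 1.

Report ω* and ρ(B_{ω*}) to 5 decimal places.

ω* = 1.96493, ρ_SOR = 0.96493

spectrum of D⁻¹(L+U) = {cos(kπ/176) : 1≤k≤175}; ρ_J = cos(π/176) = 0.99984.
√(1 − cos²(π/176)) = sin(π/176) ≈ 0.017849.
ω* = 2/(1+0.017849) = 1.96493
ρ(B_{ω*}) = ω*−1 = 0.96493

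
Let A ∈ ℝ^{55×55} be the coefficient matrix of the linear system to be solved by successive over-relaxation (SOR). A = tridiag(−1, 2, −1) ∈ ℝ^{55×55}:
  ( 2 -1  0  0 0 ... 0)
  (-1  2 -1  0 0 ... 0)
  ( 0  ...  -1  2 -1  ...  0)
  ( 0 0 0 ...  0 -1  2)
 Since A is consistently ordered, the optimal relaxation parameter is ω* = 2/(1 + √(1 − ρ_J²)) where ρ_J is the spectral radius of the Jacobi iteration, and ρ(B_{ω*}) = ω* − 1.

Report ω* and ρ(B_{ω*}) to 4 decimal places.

With n=55, ρ(Jacobi) = cos(π/56) = 0.9984.
√(1 − cos²(π/56)) = sin(π/56) ≈ 0.05607.
ω* = 2/(1+0.05607) = 1.8938
ρ(B_{ω*}) = ω*−1 = 0.8938

ω* = 1.8938, ρ_SOR = 0.8938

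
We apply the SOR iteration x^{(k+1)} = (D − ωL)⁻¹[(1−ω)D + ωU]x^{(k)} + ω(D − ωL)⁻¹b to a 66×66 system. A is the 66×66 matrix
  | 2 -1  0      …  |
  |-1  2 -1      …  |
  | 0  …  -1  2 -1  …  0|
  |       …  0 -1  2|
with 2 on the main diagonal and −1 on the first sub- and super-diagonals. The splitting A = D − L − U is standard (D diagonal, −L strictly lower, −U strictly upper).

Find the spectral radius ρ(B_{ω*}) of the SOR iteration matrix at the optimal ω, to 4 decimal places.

ρ_SOR = 0.9105

n=66: λ(B_J) = 1 − λ(A)/2 = cos(kπ/67); k=1 gives ρ_J = 0.9989.
√(1 − cos²(π/67)) = sin(π/67) ≈ 0.04687.
[ω*] 2 ÷ (1 + 0.04687) = 2 ÷ 1.04687 = 1.9105.
ρ_SOR = ω* − 1 = 1.9105 − 1 = 0.9105.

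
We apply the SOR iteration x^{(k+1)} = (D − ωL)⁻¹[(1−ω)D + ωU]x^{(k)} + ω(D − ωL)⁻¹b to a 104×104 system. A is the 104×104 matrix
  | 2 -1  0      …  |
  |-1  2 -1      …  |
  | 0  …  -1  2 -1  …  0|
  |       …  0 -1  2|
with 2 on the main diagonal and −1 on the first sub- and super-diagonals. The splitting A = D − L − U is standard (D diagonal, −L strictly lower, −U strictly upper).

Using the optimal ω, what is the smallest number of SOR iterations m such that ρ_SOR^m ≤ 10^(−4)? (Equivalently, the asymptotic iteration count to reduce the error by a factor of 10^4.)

m = 154

With n=104, ρ(Jacobi) = cos(π/105) = 0.9995524.
1 − cos²(π/105) = sin²(π/105) ⇒ √(1−ρ_J²) = sin(π/105) = 0.0299155.
Young: ω* = 2/(1+√(1−ρ_J²)) = 2/(1+0.0299155) = 2/1.0299155 = 1.9419069.
ρ_SOR = ω* − 1 ≈ 0.9419069.
4·ln10 = 9.21034; −ln(0.9419069) = 0.0598488; m = ⌈9.21034/0.0598488⌉ = ⌈153.893⌉ = 154.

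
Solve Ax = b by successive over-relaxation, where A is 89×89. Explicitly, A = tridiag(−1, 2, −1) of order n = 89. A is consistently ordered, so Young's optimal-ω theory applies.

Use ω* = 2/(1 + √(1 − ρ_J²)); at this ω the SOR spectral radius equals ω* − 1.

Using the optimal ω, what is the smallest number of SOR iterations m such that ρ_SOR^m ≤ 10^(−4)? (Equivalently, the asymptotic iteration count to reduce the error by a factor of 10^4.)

m = 132

With n=89, ρ(Jacobi) = cos(π/90) = 0.9993908.
√(1−ρ_J²) = |sin(π/90)| = 0.0348995
ω* = 2/(1+0.0348995) = 1.9325548
At ω = 1.9325548 every |λ(B_ω)| = ω−1, so ρ_SOR = 0.9325548.
ρ_SOR^m ≤ 10^(−4) ⇔ m ≥ 4·ln10/(−ln 0.9325548) = 9.21034/0.0698274 = 131.902; m = ⌈131.902⌉ = 132.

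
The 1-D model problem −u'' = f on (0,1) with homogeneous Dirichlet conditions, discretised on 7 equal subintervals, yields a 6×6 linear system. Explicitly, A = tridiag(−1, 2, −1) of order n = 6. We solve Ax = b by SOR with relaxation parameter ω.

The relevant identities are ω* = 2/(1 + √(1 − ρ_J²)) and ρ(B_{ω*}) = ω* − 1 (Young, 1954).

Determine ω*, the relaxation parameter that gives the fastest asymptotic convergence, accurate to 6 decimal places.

[ρ_J] n=6: ρ(B_J) = cos(π/(n+1)) = cos(π/7) = 0.900969.
1 − cos²(π/7) = sin²(π/7) ⇒ √(1−ρ_J²) = sin(π/7) = 0.4338837.
[ω*] 2 ÷ (1 + 0.4338837) = 2 ÷ 1.4338837 = 1.394813.
ρ_SOR = ω* − 1 ≈ 0.394813.

ω* = 1.394813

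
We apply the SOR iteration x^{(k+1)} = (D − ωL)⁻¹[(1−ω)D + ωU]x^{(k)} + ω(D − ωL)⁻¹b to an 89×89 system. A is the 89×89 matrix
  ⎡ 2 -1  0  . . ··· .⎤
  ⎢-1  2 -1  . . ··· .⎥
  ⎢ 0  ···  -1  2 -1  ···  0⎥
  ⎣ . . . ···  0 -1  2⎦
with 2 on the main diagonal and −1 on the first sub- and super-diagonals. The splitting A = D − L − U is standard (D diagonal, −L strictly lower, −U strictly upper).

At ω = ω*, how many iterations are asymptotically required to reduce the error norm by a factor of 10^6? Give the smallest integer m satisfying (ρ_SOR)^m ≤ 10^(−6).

n=89: λ(B_J) = 1 − λ(A)/2 = cos(kπ/90); k=1 gives ρ_J = 0.9993908.
1 − cos²(π/90) = sin²(π/90) ⇒ √(1−ρ_J²) = sin(π/90) = 0.0348995.
So ω* = 2/1.0348995 = 1.9325548 (Young).
and ρ(B_{ω*}) = 1.9325548 − 1 = 0.9325548.
Need (0.9325548)^m ≤ 10^(−6): m ≥ 6·ln10/|ln 0.9325548| = 13.8155/0.0698274 = 197.852 ⇒ m = 198.

m = 198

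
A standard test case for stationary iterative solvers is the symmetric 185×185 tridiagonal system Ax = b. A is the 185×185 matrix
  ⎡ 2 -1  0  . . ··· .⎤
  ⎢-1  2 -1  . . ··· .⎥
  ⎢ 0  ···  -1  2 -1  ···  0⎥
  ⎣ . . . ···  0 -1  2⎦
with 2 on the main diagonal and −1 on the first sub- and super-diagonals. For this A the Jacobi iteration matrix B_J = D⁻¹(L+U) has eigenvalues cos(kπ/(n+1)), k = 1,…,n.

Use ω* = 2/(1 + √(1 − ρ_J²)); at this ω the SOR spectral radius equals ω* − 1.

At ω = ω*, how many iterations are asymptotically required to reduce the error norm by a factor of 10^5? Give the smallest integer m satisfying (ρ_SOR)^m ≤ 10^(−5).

m = 341

[ρ_J] n=185: ρ(B_J) = cos(π/(n+1)) = cos(π/186) = 0.9998574.
1 − cos²(π/186) = sin²(π/186) ⇒ √(1−ρ_J²) = sin(π/186) = 0.0168895.
[ω*] 2 ÷ (1 + 0.0168895) = 2 ÷ 1.0168895 = 1.9667820.
and ρ(B_{ω*}) = 1.9667820 − 1 = 0.9667820.
5·ln10 = 11.5129; −ln(0.9667820) = 0.0337822; m = ⌈11.5129/0.0337822⌉ = ⌈340.798⌉ = 341.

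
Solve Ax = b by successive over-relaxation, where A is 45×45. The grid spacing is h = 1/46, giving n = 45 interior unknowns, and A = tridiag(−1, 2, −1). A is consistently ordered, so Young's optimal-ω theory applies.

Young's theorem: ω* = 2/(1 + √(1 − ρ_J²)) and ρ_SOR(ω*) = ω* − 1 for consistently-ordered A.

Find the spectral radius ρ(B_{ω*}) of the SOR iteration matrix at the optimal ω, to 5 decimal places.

ρ_SOR = 0.87223

B_J for the 45×45 system has eigenvalues cos(kπ/46); ρ_J = cos(π/46) = 0.99767.
root = sin(π/46) = 0.068242  (since 1−cos² = sin²).
ω* = 2/(1 + 0.068242) = 2/1.068242 = 1.87223.
ρ_SOR = ω* − 1 ≈ 0.87223.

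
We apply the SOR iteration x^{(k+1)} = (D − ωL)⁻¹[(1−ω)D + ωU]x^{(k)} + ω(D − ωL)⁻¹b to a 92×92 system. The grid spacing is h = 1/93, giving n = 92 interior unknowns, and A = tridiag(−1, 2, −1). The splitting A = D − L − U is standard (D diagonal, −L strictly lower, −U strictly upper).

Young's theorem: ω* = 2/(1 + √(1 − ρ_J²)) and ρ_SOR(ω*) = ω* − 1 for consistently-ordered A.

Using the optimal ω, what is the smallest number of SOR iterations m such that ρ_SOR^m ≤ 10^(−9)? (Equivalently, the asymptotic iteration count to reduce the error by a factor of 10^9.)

With n=92, ρ(Jacobi) = cos(π/93) = 0.9994295.
1 − cos²(π/93) = sin²(π/93) ⇒ √(1−ρ_J²) = sin(π/93) = 0.0337741.
[ω*] 2 ÷ (1 + 0.0337741) = 2 ÷ 1.0337741 = 1.9346586.
At ω = 1.9346586 every |λ(B_ω)| = ω−1, so ρ_SOR = 0.9346586.
ρ_SOR^m ≤ 10^(−9) ⇔ m ≥ 9·ln10/(−ln 0.9346586) = 20.7233/0.067574 = 306.676; m = ⌈306.676⌉ = 307.

m = 307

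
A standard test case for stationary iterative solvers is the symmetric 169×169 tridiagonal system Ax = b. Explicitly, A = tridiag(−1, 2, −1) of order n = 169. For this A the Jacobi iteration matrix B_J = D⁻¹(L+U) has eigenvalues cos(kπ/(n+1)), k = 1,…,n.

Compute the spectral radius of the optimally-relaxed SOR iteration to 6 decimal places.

ρ_J = max_k |cos(kπ/170)| = cos(π/170) = 0.999829
√(1−ρ_J²) simplifies to sin(π/170) = 0.0184789.
ω* = 2/(1+0.0184789) = 1.963713
Hence ρ(B_{ω*}) = 1.963713 − 1 = 0.963713.

ρ_SOR = 0.963713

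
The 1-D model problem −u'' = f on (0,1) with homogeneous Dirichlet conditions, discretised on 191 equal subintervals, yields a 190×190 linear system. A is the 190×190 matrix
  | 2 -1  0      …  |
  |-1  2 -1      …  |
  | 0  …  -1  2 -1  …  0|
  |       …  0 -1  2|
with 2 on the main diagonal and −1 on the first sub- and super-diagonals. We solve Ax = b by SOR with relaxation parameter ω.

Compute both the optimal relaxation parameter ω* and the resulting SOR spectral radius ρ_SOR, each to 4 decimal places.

ω* = 1.9676, ρ_SOR = 0.9676

½·tridiag(1,0,1) at n=190: λ_k = cos(kπ/191); max |λ| at k=1 ⇒ ρ_J = cos(π/191) ≈ 0.9999.
√(1−ρ_J²) simplifies to sin(π/191) = 0.01645.
ω* = 2 / (1 + 0.01645) = 2 / 1.01645 ≈ 1.9676.
[ρ_SOR] ω* − 1 = 0.9676.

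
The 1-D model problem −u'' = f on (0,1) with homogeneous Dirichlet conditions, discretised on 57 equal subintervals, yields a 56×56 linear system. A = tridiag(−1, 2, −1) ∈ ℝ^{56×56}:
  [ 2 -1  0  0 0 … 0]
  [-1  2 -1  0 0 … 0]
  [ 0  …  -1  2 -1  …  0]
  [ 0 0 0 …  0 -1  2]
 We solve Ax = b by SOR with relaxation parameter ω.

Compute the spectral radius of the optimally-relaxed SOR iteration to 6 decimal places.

n=56: λ(B_J) = 1 − λ(A)/2 = cos(kπ/57); k=1 gives ρ_J = 0.998482.
√(1 − cos²(π/57)) = sin(π/57) ≈ 0.0550878.
Then 2/(1+√(1−ρ_J²)) = 2/(1+0.0550878); ω* = 2/1.0550878 = 1.895577.
ρ_SOR = ω* − 1 ≈ 0.895577.

ρ_SOR = 0.895577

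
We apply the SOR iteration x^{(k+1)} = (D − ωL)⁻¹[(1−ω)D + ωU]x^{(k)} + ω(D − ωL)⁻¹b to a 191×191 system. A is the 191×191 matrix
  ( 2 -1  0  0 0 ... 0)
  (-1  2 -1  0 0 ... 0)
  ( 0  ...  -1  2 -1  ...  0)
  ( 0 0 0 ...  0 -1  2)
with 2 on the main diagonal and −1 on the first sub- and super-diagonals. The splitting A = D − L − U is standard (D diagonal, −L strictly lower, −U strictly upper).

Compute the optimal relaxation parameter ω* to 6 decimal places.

B_J for the 191×191 system has eigenvalues cos(kπ/192); ρ_J = cos(π/192) = 0.999866.
√(1 − cos²(π/192)) = sin(π/192) ≈ 0.0163617.
Then 2/(1+√(1−ρ_J²)) = 2/(1+0.0163617); ω* = 2/1.0163617 = 1.967803.
At ω = 1.967803 every |λ(B_ω)| = ω−1, so ρ_SOR = 0.967803.

ω* = 1.967803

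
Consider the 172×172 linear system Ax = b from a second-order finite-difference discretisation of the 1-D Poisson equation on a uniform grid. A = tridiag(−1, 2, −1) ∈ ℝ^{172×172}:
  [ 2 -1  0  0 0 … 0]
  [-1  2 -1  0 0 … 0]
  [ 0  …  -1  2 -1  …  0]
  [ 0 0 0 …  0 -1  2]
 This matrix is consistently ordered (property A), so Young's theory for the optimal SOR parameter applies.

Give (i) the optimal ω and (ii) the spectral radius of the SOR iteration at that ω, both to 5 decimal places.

ω* = 1.96433, ρ_SOR = 0.96433

[ρ_J] n=172: ρ(B_J) = cos(π/(n+1)) = cos(π/173) = 0.99984.
1 − cos²(π/173) = sin²(π/173) ⇒ √(1−ρ_J²) = sin(π/173) = 0.018158.
Then 2/(1+√(1−ρ_J²)) = 2/(1+0.018158); ω* = 2/1.018158 = 1.96433.
[ρ_SOR] ω* − 1 = 0.96433.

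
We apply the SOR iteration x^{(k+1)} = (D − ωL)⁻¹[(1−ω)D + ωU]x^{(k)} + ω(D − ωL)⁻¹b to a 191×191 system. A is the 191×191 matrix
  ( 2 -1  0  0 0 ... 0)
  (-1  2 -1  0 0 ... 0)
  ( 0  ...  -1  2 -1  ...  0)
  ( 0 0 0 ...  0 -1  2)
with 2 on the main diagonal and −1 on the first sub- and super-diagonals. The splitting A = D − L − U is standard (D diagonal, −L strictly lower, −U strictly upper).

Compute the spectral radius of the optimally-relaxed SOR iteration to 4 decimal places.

½·tridiag(1,0,1) at n=191: λ_k = cos(kπ/192); max |λ| at k=1 ⇒ ρ_J = cos(π/192) ≈ 0.9999.
√(1−ρ_J²) simplifies to sin(π/192) = 0.01636.
Then 2/(1+√(1−ρ_J²)) = 2/(1+0.01636); ω* = 2/1.01636 = 1.9678.
Hence ρ(B_{ω*}) = 1.9678 − 1 = 0.9678.

ρ_SOR = 0.9678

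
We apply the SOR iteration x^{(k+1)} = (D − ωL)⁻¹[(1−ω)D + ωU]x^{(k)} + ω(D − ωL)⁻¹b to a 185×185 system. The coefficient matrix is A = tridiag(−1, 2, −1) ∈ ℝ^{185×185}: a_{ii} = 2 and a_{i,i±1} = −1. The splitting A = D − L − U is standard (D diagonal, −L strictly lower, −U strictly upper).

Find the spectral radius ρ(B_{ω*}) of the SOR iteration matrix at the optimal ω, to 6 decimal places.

ρ_SOR = 0.966782

With n=185, ρ(Jacobi) = cos(π/186) = 0.999857.
√(1−ρ_J²) = |sin(π/186)| = 0.0168895
So ω* = 2/1.0168895 = 1.966782 (Young).
ρ_SOR = ω* − 1 ≈ 0.966782.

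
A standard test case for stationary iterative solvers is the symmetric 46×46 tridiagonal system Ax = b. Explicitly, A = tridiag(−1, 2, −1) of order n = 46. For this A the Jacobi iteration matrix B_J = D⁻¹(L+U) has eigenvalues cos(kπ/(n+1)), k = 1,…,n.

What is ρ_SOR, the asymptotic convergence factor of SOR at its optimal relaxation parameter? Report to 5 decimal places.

spectrum of D⁻¹(L+U) = {cos(kπ/47) : 1≤k≤46}; ρ_J = cos(π/47) = 0.99777.
root = sin(π/47) = 0.066793  (since 1−cos² = sin²).
Young: ω* = 2/(1+√(1−ρ_J²)) = 2/(1+0.066793) = 2/1.066793 = 1.87478.
Hence ρ(B_{ω*}) = 1.87478 − 1 = 0.87478.

ρ_SOR = 0.87478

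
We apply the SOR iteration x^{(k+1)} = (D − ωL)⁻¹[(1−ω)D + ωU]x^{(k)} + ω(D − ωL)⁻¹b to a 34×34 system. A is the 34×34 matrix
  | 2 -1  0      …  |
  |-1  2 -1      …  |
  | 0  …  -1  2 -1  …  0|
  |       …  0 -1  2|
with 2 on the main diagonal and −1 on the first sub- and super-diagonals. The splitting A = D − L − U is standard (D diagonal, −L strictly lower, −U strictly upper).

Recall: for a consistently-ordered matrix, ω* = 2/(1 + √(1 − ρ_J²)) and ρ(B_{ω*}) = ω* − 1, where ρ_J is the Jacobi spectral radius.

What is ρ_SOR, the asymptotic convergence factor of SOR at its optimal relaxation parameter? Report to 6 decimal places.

ρ_J = max_k |cos(kπ/35)| = cos(π/35) = 0.995974
1 − cos²(π/35) = sin²(π/35) ⇒ √(1−ρ_J²) = sin(π/35) = 0.0896393.
ω* = 2/(1 + 0.0896393) = 2/1.0896393 = 1.835470.
ρ_SOR = ω* − 1 = 1.835470 − 1 = 0.835470.

ρ_SOR = 0.835470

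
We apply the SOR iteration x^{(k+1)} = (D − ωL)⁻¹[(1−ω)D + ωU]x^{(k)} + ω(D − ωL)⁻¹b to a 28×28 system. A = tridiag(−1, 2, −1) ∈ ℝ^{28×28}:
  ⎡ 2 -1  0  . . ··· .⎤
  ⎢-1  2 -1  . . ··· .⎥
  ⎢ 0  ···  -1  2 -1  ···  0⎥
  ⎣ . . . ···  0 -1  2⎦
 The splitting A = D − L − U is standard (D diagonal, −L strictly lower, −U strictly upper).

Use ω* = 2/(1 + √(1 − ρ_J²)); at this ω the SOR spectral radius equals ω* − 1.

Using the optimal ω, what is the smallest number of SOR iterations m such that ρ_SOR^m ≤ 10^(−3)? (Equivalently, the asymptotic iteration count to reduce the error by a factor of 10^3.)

m = 32

½·tridiag(1,0,1) at n=28: λ_k = cos(kπ/29); max |λ| at k=1 ⇒ ρ_J = cos(π/29) ≈ 0.9941380.
√(1 − cos²(π/29)) = sin(π/29) ≈ 0.1081190.
So ω* = 2/1.1081190 = 1.8048603 (Young).
ρ_SOR = ω* − 1 = 1.8048603 − 1 = 0.8048603.
For 3 digits: m = 3·ln10 / (−ln 0.8048603) = 6.90776/0.217087 = 31.820; round up → m = 32.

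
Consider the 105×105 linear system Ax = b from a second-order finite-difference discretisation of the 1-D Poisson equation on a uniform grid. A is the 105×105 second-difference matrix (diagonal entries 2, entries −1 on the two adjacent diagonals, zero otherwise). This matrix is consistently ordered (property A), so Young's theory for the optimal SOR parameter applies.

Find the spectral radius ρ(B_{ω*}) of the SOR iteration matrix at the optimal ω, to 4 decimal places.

n=105: λ(B_J) = 1 − λ(A)/2 = cos(kπ/106); k=1 gives ρ_J = 0.9996.
√(1−ρ_J²) simplifies to sin(π/106) = 0.02963.
Young: ω* = 2/(1+√(1−ρ_J²)) = 2/(1+0.02963) = 2/1.02963 = 1.9424.
ρ(B_{ω*}) = ω*−1 = 0.9424

ρ_SOR = 0.9424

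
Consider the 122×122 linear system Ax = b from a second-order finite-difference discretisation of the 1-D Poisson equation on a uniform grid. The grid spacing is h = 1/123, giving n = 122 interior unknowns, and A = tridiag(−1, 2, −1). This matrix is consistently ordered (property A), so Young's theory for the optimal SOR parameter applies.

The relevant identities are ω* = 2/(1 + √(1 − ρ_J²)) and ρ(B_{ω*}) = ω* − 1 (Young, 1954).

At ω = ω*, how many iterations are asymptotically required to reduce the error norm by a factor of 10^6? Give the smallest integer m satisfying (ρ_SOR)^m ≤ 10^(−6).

m = 271

B_J for the 122×122 system has eigenvalues cos(kπ/123); ρ_J = cos(π/123) = 0.9996738.
√(1−ρ_J²) simplifies to sin(π/123) = 0.0255386.
ω* = 2/(1+0.0255386) = 1.9501948
ρ_SOR = ω* − 1 ≈ 0.9501948.
m ≥ 6·ln10 / (−ln 0.9501948) = 270.424; smallest integer m = 271.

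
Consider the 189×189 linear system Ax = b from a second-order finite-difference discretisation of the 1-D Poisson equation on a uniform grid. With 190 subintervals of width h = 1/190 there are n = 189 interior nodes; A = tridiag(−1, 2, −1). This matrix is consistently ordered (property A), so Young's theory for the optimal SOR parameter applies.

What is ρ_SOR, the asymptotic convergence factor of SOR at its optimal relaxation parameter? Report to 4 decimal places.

B_J for the 189×189 system has eigenvalues cos(kπ/190); ρ_J = cos(π/190) = 0.9999.
1 − cos²(π/190) = sin²(π/190) ⇒ √(1−ρ_J²) = sin(π/190) = 0.01653.
So ω* = 2/1.01653 = 1.9675 (Young).
At ω = 1.9675 every |λ(B_ω)| = ω−1, so ρ_SOR = 0.9675.

ρ_SOR = 0.9675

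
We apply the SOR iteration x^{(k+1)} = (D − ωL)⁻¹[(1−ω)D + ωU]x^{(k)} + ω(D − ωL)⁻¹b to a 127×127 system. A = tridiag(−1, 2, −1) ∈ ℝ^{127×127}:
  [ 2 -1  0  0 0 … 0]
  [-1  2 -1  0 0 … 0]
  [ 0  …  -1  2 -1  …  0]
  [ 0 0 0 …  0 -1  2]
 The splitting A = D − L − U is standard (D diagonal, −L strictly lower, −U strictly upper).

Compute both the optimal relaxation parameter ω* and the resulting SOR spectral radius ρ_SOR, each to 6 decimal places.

ω* = 1.952093, ρ_SOR = 0.952093

[ρ_J] n=127: ρ(B_J) = cos(π/(n+1)) = cos(π/128) = 0.999699.
1 − cos²(π/128) = sin²(π/128) ⇒ √(1−ρ_J²) = sin(π/128) = 0.0245412.
Young: ω* = 2/(1+√(1−ρ_J²)) = 2/(1+0.0245412) = 2/1.0245412 = 1.952093.
Hence ρ(B_{ω*}) = 1.952093 − 1 = 0.952093.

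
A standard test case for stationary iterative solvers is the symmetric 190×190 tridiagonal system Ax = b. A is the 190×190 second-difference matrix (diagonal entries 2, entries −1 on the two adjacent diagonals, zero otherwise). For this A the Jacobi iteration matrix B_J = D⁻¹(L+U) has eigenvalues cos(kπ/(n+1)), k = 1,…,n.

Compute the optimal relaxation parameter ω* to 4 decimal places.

ω* = 1.9676

spectrum of D⁻¹(L+U) = {cos(kπ/191) : 1≤k≤190}; ρ_J = cos(π/191) = 0.9999.
√(1−ρ_J²) = |sin(π/191)| = 0.01645
So ω* = 2/1.01645 = 1.9676 (Young).
ρ(B_{ω*}) = ω*−1 = 0.9676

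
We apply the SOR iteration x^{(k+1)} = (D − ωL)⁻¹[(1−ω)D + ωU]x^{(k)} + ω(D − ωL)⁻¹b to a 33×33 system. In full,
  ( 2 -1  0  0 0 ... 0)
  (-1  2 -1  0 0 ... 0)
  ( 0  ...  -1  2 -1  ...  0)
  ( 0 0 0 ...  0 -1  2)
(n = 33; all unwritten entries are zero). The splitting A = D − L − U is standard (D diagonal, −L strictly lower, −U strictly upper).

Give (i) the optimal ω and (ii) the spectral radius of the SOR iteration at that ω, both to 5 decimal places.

B_J for the 33×33 system has eigenvalues cos(kπ/34); ρ_J = cos(π/34) = 0.99573.
√(1 − cos²(π/34)) = sin(π/34) ≈ 0.092268.
ω* = 2 / (1 + 0.092268) = 2 / 1.092268 ≈ 1.83105.
At ω = 1.83105 every |λ(B_ω)| = ω−1, so ρ_SOR = 0.83105.

ω* = 1.83105, ρ_SOR = 0.83105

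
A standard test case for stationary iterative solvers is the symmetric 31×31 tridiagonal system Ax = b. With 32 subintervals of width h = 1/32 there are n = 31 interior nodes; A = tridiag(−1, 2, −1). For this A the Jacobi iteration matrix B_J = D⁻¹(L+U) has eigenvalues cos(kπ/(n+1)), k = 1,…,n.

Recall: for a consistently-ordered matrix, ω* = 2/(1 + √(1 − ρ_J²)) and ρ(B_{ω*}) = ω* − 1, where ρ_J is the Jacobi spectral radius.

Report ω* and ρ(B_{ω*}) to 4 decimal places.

ω* = 1.8215, ρ_SOR = 0.8215

B_J for the 31×31 system has eigenvalues cos(kπ/32); ρ_J = cos(π/32) = 0.9952.
root = sin(π/32) = 0.09802  (since 1−cos² = sin²).
Young: ω* = 2/(1+√(1−ρ_J²)) = 2/(1+0.09802) = 2/1.09802 = 1.8215.
ρ(B_{ω*}) = ω*−1 = 0.8215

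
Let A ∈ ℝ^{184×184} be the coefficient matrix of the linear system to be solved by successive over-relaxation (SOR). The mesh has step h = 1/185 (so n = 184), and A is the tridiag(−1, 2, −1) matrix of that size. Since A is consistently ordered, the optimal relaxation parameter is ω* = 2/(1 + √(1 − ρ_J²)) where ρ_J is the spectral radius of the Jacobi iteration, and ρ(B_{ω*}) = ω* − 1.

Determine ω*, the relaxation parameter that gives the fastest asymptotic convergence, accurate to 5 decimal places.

ω* = 1.96661

B_J for the 184×184 system has eigenvalues cos(kπ/185); ρ_J = cos(π/185) = 0.99986.
√(1 − cos²(π/185)) = sin(π/185) ≈ 0.016981.
ω* = 2 / (1 + 0.016981) = 2 / 1.016981 ≈ 1.96661.
At ω = 1.96661 every |λ(B_ω)| = ω−1, so ρ_SOR = 0.96661.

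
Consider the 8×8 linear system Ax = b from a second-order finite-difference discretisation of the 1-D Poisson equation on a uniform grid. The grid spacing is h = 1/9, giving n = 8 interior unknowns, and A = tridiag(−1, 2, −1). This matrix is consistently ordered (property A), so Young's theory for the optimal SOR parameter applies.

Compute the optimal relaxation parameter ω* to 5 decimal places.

ω* = 1.49029

[ρ_J] n=8: ρ(B_J) = cos(π/(n+1)) = cos(π/9) = 0.93969.
√(1 − cos²(π/9)) = sin(π/9) ≈ 0.342020.
Then 2/(1+√(1−ρ_J²)) = 2/(1+0.342020); ω* = 2/1.342020 = 1.49029.
Hence ρ(B_{ω*}) = 1.49029 − 1 = 0.49029.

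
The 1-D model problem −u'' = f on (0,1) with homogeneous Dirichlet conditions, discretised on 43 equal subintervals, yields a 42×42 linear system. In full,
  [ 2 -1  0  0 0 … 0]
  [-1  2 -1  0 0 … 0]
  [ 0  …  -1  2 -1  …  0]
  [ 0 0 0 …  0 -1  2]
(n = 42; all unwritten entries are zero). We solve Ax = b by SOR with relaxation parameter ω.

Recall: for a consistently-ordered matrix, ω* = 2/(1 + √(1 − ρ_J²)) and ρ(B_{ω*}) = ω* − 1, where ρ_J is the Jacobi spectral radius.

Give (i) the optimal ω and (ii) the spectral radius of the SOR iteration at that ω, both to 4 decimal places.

B_J for the 42×42 system has eigenvalues cos(kπ/43); ρ_J = cos(π/43) = 0.9973.
√(1−ρ_J²) = |sin(π/43)| = 0.07300
Then 2/(1+√(1−ρ_J²)) = 2/(1+0.07300); ω* = 2/1.07300 = 1.8639.
[ρ_SOR] ω* − 1 = 0.8639.

ω* = 1.8639, ρ_SOR = 0.8639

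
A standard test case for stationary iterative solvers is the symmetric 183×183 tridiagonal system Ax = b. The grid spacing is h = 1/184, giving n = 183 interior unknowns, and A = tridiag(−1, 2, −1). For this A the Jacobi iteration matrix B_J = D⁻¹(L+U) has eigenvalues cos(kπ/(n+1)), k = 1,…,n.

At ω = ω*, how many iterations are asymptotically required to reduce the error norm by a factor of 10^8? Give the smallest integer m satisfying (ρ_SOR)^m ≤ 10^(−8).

½·tridiag(1,0,1) at n=183: λ_k = cos(kπ/184); max |λ| at k=1 ⇒ ρ_J = cos(π/184) ≈ 0.9998542.
1 − cos²(π/184) = sin²(π/184) ⇒ √(1−ρ_J²) = sin(π/184) = 0.0170730.
[ω*] 2 ÷ (1 + 0.0170730) = 2 ÷ 1.0170730 = 1.9664272.
Hence ρ(B_{ω*}) = 1.9664272 − 1 = 0.9664272.
Need (0.9664272)^m ≤ 10^(−8): m ≥ 8·ln10/|ln 0.9664272| = 18.4207/0.0341493 = 539.417 ⇒ m = 540.

m = 540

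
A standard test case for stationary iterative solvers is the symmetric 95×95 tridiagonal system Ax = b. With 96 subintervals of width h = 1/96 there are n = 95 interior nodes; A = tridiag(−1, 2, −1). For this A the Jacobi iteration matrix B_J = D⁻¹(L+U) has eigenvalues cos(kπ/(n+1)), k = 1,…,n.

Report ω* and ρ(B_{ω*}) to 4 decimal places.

ω* = 1.9366, ρ_SOR = 0.9366

With n=95, ρ(Jacobi) = cos(π/96) = 0.9995.
√(1−ρ_J²) = |sin(π/96)| = 0.03272
[ω*] 2 ÷ (1 + 0.03272) = 2 ÷ 1.03272 = 1.9366.
At ω = 1.9366 every |λ(B_ω)| = ω−1, so ρ_SOR = 0.9366.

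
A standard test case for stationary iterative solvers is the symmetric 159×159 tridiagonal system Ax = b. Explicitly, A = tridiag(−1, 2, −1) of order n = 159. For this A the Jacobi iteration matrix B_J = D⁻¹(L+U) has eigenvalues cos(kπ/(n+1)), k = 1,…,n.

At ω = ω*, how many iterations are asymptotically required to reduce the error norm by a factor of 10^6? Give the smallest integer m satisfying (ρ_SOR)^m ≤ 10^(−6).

m = 352

spectrum of D⁻¹(L+U) = {cos(kπ/160) : 1≤k≤159}; ρ_J = cos(π/160) = 0.9998072.
√(1−ρ_J²) = |sin(π/160)| = 0.0196337
ω* = 2/(1+0.0196337) = 1.9614887
ρ(B_{ω*}) = ω*−1 = 0.9614887
(0.9614887)^m ≤ 10^{−6}  ⇒  m·ln(0.9614887) ≤ −6·ln10  ⇒  m ≥ 351.786  ⇒  m = 352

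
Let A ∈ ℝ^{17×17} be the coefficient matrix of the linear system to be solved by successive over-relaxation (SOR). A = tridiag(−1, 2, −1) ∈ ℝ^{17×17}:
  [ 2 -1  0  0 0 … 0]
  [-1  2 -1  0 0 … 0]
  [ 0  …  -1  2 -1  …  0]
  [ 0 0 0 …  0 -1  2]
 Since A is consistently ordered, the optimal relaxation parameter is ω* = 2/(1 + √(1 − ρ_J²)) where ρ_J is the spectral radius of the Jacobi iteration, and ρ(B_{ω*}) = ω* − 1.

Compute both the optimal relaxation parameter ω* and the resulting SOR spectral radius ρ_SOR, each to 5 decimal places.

ω* = 1.70409, ρ_SOR = 0.70409

B_J for the 17×17 system has eigenvalues cos(kπ/18); ρ_J = cos(π/18) = 0.98481.
root = sin(π/18) = 0.173648  (since 1−cos² = sin²).
ω* = 2/(1+0.173648) = 1.70409
[ρ_SOR] ω* − 1 = 0.70409.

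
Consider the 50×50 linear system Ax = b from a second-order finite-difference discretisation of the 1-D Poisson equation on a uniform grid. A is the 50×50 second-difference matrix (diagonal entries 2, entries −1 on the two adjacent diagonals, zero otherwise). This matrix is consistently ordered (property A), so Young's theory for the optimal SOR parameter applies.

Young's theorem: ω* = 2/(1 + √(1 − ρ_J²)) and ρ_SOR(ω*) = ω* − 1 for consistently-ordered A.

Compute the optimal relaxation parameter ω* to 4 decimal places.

n=50: λ(B_J) = 1 − λ(A)/2 = cos(kπ/51); k=1 gives ρ_J = 0.9981.
√(1−ρ_J²) simplifies to sin(π/51) = 0.06156.
ω* = 2 / (1 + 0.06156) = 2 / 1.06156 ≈ 1.8840.
At ω = 1.8840 every |λ(B_ω)| = ω−1, so ρ_SOR = 0.8840.

ω* = 1.8840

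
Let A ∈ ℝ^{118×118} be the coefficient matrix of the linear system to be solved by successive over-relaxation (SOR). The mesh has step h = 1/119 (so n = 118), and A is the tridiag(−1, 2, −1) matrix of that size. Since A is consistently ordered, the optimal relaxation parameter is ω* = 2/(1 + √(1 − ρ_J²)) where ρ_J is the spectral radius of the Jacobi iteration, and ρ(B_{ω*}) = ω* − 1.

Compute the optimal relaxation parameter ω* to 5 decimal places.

With n=118, ρ(Jacobi) = cos(π/119) = 0.99965.
√(1 − cos²(π/119)) = sin(π/119) ≈ 0.026397.
ω* = 2 / (1 + 0.026397) = 2 / 1.026397 ≈ 1.94856.
[ρ_SOR] ω* − 1 = 0.94856.

ω* = 1.94856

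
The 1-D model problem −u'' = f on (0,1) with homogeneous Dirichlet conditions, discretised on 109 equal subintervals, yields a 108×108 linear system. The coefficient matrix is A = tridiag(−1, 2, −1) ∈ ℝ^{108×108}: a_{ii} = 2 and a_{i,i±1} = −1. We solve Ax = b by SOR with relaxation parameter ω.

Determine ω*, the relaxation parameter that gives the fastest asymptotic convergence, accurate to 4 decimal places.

ω* = 1.9440

½·tridiag(1,0,1) at n=108: λ_k = cos(kπ/109); max |λ| at k=1 ⇒ ρ_J = cos(π/109) ≈ 0.9996.
√(1−ρ_J²) simplifies to sin(π/109) = 0.02882.
Then 2/(1+√(1−ρ_J²)) = 2/(1+0.02882); ω* = 2/1.02882 = 1.9440.
At ω = 1.9440 every |λ(B_ω)| = ω−1, so ρ_SOR = 0.9440.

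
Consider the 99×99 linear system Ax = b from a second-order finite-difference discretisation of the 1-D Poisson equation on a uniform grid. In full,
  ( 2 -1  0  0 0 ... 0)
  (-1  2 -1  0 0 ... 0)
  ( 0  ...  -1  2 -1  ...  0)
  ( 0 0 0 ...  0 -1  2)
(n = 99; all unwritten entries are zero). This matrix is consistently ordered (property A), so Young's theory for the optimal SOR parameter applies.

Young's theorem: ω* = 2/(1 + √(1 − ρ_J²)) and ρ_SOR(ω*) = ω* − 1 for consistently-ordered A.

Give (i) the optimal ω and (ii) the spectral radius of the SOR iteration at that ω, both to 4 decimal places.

B_J for the 99×99 system has eigenvalues cos(kπ/100); ρ_J = cos(π/100) = 0.9995.
√(1−ρ_J²) simplifies to sin(π/100) = 0.03141.
So ω* = 2/1.03141 = 1.9391 (Young).
[ρ_SOR] ω* − 1 = 0.9391.

ω* = 1.9391, ρ_SOR = 0.9391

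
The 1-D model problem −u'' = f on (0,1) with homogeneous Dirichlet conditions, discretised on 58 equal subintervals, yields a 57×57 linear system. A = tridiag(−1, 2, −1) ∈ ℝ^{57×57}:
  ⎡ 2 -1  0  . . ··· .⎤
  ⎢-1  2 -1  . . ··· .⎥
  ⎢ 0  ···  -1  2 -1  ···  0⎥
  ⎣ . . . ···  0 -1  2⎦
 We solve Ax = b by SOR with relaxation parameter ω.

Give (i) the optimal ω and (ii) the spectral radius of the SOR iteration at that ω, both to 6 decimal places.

ω* = 1.897283, ρ_SOR = 0.897283

ρ_J = max_k |cos(kπ/58)| = cos(π/58) = 0.998533
√(1−ρ_J²) = |sin(π/58)| = 0.0541389
ω* = 2/(1+0.0541389) = 1.897283
and ρ(B_{ω*}) = 1.897283 − 1 = 0.897283.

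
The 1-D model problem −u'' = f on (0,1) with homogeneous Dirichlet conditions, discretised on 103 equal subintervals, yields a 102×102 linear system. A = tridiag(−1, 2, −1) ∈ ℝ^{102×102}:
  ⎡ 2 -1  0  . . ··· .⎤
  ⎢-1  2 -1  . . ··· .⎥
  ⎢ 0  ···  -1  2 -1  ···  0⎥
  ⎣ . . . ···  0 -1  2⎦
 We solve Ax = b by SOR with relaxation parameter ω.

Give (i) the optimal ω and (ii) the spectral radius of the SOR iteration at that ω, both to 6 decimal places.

n=102: λ(B_J) = 1 − λ(A)/2 = cos(kπ/103); k=1 gives ρ_J = 0.999535.
1 − cos²(π/103) = sin²(π/103) ⇒ √(1−ρ_J²) = sin(π/103) = 0.0304962.
Then 2/(1+√(1−ρ_J²)) = 2/(1+0.0304962); ω* = 2/1.0304962 = 1.940813.
ρ_SOR = ω* − 1 ≈ 0.940813.

ω* = 1.940813, ρ_SOR = 0.940813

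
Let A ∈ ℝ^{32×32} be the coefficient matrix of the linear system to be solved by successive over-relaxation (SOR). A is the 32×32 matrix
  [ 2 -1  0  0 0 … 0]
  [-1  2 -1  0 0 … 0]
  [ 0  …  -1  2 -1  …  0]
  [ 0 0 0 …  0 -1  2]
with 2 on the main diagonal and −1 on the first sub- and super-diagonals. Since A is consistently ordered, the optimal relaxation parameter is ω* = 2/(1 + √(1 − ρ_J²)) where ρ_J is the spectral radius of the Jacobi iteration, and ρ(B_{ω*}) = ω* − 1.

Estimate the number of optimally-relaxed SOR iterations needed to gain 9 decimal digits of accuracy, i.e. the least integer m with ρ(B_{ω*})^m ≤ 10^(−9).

m = 109

n=32: λ(B_J) = 1 − λ(A)/2 = cos(kπ/33); k=1 gives ρ_J = 0.9954719.
root = sin(π/33) = 0.0950560  (since 1−cos² = sin²).
ω* = 2/(1+0.0950560) = 1.8263906
ρ_SOR = ω* − 1 ≈ 0.8263906.
m ≥ 9·ln10 / (−ln 0.8263906) = 108.676; smallest integer m = 109.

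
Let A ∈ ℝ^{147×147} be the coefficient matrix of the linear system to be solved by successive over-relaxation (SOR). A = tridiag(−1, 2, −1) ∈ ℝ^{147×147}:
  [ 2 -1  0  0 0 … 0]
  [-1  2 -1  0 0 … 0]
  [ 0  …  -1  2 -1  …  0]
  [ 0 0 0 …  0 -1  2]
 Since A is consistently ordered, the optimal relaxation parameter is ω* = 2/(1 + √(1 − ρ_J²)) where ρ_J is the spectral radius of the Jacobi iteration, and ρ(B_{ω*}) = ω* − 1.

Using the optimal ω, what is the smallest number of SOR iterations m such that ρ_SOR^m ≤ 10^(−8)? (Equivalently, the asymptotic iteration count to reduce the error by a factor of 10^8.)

With n=147, ρ(Jacobi) = cos(π/148) = 0.9997747.
1 − cos²(π/148) = sin²(π/148) ⇒ √(1−ρ_J²) = sin(π/148) = 0.0212254.
ω* = 2/(1+0.0212254) = 1.9584315
Hence ρ(B_{ω*}) = 1.9584315 − 1 = 0.9584315.
8·ln10 = 18.4207; −ln(0.9584315) = 0.0424572; m = ⌈18.4207/0.0424572⌉ = ⌈433.865⌉ = 434.

m = 434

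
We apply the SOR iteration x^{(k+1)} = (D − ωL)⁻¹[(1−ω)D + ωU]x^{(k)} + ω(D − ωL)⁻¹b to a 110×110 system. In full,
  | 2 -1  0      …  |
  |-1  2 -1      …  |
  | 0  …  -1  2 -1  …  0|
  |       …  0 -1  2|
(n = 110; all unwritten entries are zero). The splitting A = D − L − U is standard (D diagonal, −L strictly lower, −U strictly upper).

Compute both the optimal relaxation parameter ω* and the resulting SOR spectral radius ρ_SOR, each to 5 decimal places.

ω* = 1.94496, ρ_SOR = 0.94496

With n=110, ρ(Jacobi) = cos(π/111) = 0.99960.
√(1−ρ_J²) = |sin(π/111)| = 0.028299
ω* = 2/(1+0.028299) = 1.94496
[ρ_SOR] ω* − 1 = 0.94496.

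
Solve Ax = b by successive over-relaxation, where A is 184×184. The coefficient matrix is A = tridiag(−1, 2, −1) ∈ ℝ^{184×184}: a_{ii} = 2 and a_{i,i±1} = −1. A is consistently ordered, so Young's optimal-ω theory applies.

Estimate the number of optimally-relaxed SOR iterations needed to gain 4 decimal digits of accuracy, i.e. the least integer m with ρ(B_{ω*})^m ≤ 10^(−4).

m = 272

ρ_J = max_k |cos(kπ/185)| = cos(π/185) = 0.9998558
√(1−ρ_J²) simplifies to sin(π/185) = 0.0169808.
Then 2/(1+√(1−ρ_J²)) = 2/(1+0.0169808); ω* = 2/1.0169808 = 1.9666055.
ρ(B_{ω*}) = ω*−1 = 0.9666055
m ≥ 4·ln10 / (−ln 0.9666055) = 271.173; smallest integer m = 272.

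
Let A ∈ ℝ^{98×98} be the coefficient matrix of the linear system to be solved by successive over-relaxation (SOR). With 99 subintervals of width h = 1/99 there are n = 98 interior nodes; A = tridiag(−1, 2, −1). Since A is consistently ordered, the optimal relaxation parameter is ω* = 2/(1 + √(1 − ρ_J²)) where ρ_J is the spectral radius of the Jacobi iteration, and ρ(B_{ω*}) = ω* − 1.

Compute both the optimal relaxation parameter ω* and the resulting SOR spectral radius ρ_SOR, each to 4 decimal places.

spectrum of D⁻¹(L+U) = {cos(kπ/99) : 1≤k≤98}; ρ_J = cos(π/99) = 0.9995.
1 − cos²(π/99) = sin²(π/99) ⇒ √(1−ρ_J²) = sin(π/99) = 0.03173.
ω* = 2/(1+0.03173) = 1.9385
and ρ(B_{ω*}) = 1.9385 − 1 = 0.9385.

ω* = 1.9385, ρ_SOR = 0.9385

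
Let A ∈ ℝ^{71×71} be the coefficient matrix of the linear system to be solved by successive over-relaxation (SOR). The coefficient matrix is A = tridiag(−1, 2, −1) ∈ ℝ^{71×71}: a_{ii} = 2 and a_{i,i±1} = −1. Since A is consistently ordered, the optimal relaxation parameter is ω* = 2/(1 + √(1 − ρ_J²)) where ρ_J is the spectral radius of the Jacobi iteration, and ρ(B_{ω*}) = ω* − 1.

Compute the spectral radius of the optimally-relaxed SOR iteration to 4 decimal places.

With n=71, ρ(Jacobi) = cos(π/72) = 0.9990.
√(1 − cos²(π/72)) = sin(π/72) ≈ 0.04362.
[ω*] 2 ÷ (1 + 0.04362) = 2 ÷ 1.04362 = 1.9164.
and ρ(B_{ω*}) = 1.9164 − 1 = 0.9164.

ρ_SOR = 0.9164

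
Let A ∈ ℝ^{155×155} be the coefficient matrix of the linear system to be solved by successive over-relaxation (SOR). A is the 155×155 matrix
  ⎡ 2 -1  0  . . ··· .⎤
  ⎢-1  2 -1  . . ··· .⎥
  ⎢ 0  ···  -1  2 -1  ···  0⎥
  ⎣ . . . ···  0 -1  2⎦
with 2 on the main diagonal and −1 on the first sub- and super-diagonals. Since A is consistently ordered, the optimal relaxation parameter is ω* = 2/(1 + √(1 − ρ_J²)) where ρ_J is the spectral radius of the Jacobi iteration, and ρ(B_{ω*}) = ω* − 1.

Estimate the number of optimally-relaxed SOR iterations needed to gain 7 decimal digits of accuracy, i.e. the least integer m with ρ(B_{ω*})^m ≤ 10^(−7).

m = 401

With n=155, ρ(Jacobi) = cos(π/156) = 0.9997972.
√(1−ρ_J²) simplifies to sin(π/156) = 0.0201371.
ω* = 2/(1 + 0.0201371) = 2/1.0201371 = 1.9605208.
ρ(B_{ω*}) = ω*−1 = 0.9605208
7·ln10 = 16.1181; −ln(0.9605208) = 0.0402796; m = ⌈16.1181/0.0402796⌉ = ⌈400.155⌉ = 401.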